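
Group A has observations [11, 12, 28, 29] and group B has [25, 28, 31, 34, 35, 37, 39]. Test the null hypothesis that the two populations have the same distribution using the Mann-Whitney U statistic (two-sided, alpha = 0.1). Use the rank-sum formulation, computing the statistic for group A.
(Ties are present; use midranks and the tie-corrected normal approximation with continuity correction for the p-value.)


Step 1: Combine and sort all 11 observations; assign midranks.
sorted (value, group): (11,X), (12,X), (25,Y), (28,X), (28,Y), (29,X), (31,Y), (34,Y), (35,Y), (37,Y), (39,Y)
ranks: 11->1, 12->2, 25->3, 28->4.5, 28->4.5, 29->6, 31->7, 34->8, 35->9, 37->10, 39->11
Step 2: Rank sum for X: R1 = 1 + 2 + 4.5 + 6 = 13.5.
Step 3: U_X = R1 - n1(n1+1)/2 = 13.5 - 4*5/2 = 13.5 - 10 = 3.5.
       U_Y = n1*n2 - U_X = 28 - 3.5 = 24.5.
Step 4: Ties are present, so use the tie-corrected normal approximation (with continuity correction) for the p-value.
Step 5: p-value = 0.058207; compare to alpha = 0.1. reject H0.

U_X = 3.5, p = 0.058207, reject H0 at alpha = 0.1.


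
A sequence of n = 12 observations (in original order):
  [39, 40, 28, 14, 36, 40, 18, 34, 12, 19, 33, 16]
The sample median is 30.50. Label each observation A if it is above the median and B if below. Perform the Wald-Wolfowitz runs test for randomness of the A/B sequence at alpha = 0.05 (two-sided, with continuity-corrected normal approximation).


Step 1: Compute median = 30.50; label A = above, B = below.
Labels in order: AABBAABABBAB  (n_A = 6, n_B = 6)
Step 2: Count runs R = 8.
Step 3: Under H0 (random ordering), E[R] = 2*n_A*n_B/(n_A+n_B) + 1 = 2*6*6/12 + 1 = 7.0000.
        Var[R] = 2*n_A*n_B*(2*n_A*n_B - n_A - n_B) / ((n_A+n_B)^2 * (n_A+n_B-1)) = 4320/1584 = 2.7273.
        SD[R] = 1.6514.
Step 4: Continuity-corrected z = (R - 0.5 - E[R]) / SD[R] = (8 - 0.5 - 7.0000) / 1.6514 = 0.3028.
Step 5: Two-sided p-value via normal approximation = 2*(1 - Phi(|z|)) = 0.762069.
Step 6: alpha = 0.05. fail to reject H0.

R = 8, z = 0.3028, p = 0.762069, fail to reject H0.


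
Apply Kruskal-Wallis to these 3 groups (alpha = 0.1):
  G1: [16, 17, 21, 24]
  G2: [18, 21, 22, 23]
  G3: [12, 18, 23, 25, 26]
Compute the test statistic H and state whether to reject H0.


Step 1: Combine all N = 13 observations and assign midranks.
sorted (value, group, rank): (12,G3,1), (16,G1,2), (17,G1,3), (18,G2,4.5), (18,G3,4.5), (21,G1,6.5), (21,G2,6.5), (22,G2,8), (23,G2,9.5), (23,G3,9.5), (24,G1,11), (25,G3,12), (26,G3,13)
Step 2: Sum ranks within each group.
R_1 = 22.5 (n_1 = 4)
R_2 = 28.5 (n_2 = 4)
R_3 = 40 (n_3 = 5)
Step 3: H = 12/(N(N+1)) * sum(R_i^2/n_i) - 3(N+1)
     = 12/(13*14) * (22.5^2/4 + 28.5^2/4 + 40^2/5) - 3*14
     = 0.065934 * 649.625 - 42
     = 0.832418.
Step 4: Ties present; correction factor C = 1 - 18/(13^3 - 13) = 0.991758. Corrected H = 0.832418 / 0.991758 = 0.839335.
Step 5: Under H0, H ~ chi^2(2); p-value = 0.657265.
Step 6: alpha = 0.1. fail to reject H0.

H = 0.8393, df = 2, p = 0.657265, fail to reject H0.


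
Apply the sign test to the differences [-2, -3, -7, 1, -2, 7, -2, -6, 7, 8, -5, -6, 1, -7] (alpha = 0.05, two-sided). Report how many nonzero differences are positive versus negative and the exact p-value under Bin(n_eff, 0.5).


Step 1: Discard zero differences. Original n = 14; n_eff = number of nonzero differences = 14.
Nonzero differences (with sign): -2, -3, -7, +1, -2, +7, -2, -6, +7, +8, -5, -6, +1, -7
Step 2: Count signs: positive = 5, negative = 9.
Step 3: Under H0: P(positive) = 0.5, so the number of positives S ~ Bin(14, 0.5).
Step 4: Two-sided exact p-value = sum of Bin(14,0.5) probabilities at or below the observed probability = 0.423950.
Step 5: alpha = 0.05. fail to reject H0.

n_eff = 14, pos = 5, neg = 9, p = 0.423950, fail to reject H0.


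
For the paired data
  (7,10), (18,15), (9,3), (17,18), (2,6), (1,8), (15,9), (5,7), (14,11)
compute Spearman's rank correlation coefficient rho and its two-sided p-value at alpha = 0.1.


Step 1: Rank x and y separately (midranks; no ties here).
rank(x): 7->4, 18->9, 9->5, 17->8, 2->2, 1->1, 15->7, 5->3, 14->6
rank(y): 10->6, 15->8, 3->1, 18->9, 6->2, 8->4, 9->5, 7->3, 11->7
Step 2: d_i = R_x(i) - R_y(i); compute d_i^2.
  (4-6)^2=4, (9-8)^2=1, (5-1)^2=16, (8-9)^2=1, (2-2)^2=0, (1-4)^2=9, (7-5)^2=4, (3-3)^2=0, (6-7)^2=1
sum(d^2) = 36.
Step 3: rho = 1 - 6*36 / (9*(9^2 - 1)) = 1 - 216/720 = 0.700000.
Step 4: Under H0, t = rho * sqrt((n-2)/(1-rho^2)) = 2.5934 ~ t(7).
Step 5: Two-sided p-value from the t-distribution with 7 df = 0.035770.
Step 6: alpha = 0.1. reject H0.

rho = 0.7000, p = 0.035770, reject H0 at alpha = 0.1.


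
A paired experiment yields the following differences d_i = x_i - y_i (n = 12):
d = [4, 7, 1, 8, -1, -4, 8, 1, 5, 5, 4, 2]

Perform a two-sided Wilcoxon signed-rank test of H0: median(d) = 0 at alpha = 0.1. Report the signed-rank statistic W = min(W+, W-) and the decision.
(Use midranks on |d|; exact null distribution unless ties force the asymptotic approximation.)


Step 1: Drop any zero differences (none here) and take |d_i|.
|d| = [4, 7, 1, 8, 1, 4, 8, 1, 5, 5, 4, 2]
Step 2: Midrank |d_i| (ties get averaged ranks).
ranks: |4|->6, |7|->10, |1|->2, |8|->11.5, |1|->2, |4|->6, |8|->11.5, |1|->2, |5|->8.5, |5|->8.5, |4|->6, |2|->4
Step 3: Attach original signs; sum ranks with positive sign and with negative sign.
W+ = 6 + 10 + 2 + 11.5 + 11.5 + 2 + 8.5 + 8.5 + 6 + 4 = 70
W- = 2 + 6 = 8
(Check: W+ + W- = 78 should equal n(n+1)/2 = 78.)
Step 4: Test statistic W = min(W+, W-) = 8.
Step 5: Ties in |d|, so use the tie-corrected normal approximation.
        E[W] = n(n+1)/4 = 12*13/4 = 39.
        Tie groups: |d|=1 (t=3), |d|=4 (t=3), |d|=5 (t=2), |d|=8 (t=2); sum(t^3 - t) = 60.
        Var[W] = n(n+1)(2n+1)/24 - sum(t^3-t)/48 = 3900/24 - 60/48 = 161.25.
        z = (W - E[W]) / sqrt(Var[W]) = (8 - 39) / 12.6984 = -2.4412.
        Two-sided p = 2*Phi(z) = 0.014637.
Step 6: alpha = 0.1. reject H0.

W+ = 70, W- = 8, W = min = 8, p = 0.014637, reject H0.


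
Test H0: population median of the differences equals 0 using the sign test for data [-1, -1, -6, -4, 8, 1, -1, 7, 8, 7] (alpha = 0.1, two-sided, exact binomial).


Step 1: Discard zero differences. Original n = 10; n_eff = number of nonzero differences = 10.
Nonzero differences (with sign): -1, -1, -6, -4, +8, +1, -1, +7, +8, +7
Step 2: Count signs: positive = 5, negative = 5.
Step 3: Under H0: P(positive) = 0.5, so the number of positives S ~ Bin(10, 0.5).
Step 4: Two-sided exact p-value = sum of Bin(10,0.5) probabilities at or below the observed probability = 1.000000.
Step 5: alpha = 0.1. fail to reject H0.

n_eff = 10, pos = 5, neg = 5, p = 1.000000, fail to reject H0.


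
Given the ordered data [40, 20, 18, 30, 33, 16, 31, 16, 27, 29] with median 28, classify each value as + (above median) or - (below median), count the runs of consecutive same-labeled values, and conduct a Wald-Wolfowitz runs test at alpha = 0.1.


Step 1: Compute median = 28; label A = above, B = below.
Labels in order: ABBAABABBA  (n_A = 5, n_B = 5)
Step 2: Count runs R = 7.
Step 3: Under H0 (random ordering), E[R] = 2*n_A*n_B/(n_A+n_B) + 1 = 2*5*5/10 + 1 = 6.0000.
        Var[R] = 2*n_A*n_B*(2*n_A*n_B - n_A - n_B) / ((n_A+n_B)^2 * (n_A+n_B-1)) = 2000/900 = 2.2222.
        SD[R] = 1.4907.
Step 4: Continuity-corrected z = (R - 0.5 - E[R]) / SD[R] = (7 - 0.5 - 6.0000) / 1.4907 = 0.3354.
Step 5: Two-sided p-value via normal approximation = 2*(1 - Phi(|z|)) = 0.737316.
Step 6: alpha = 0.1. fail to reject H0.

R = 7, z = 0.3354, p = 0.737316, fail to reject H0.


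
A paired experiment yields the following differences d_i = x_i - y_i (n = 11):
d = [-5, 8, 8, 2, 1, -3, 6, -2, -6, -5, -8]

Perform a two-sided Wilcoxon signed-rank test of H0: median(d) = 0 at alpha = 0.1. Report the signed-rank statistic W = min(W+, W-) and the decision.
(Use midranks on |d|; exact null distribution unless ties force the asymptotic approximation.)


Step 1: Drop any zero differences (none here) and take |d_i|.
|d| = [5, 8, 8, 2, 1, 3, 6, 2, 6, 5, 8]
Step 2: Midrank |d_i| (ties get averaged ranks).
ranks: |5|->5.5, |8|->10, |8|->10, |2|->2.5, |1|->1, |3|->4, |6|->7.5, |2|->2.5, |6|->7.5, |5|->5.5, |8|->10
Step 3: Attach original signs; sum ranks with positive sign and with negative sign.
W+ = 10 + 10 + 2.5 + 1 + 7.5 = 31
W- = 5.5 + 4 + 2.5 + 7.5 + 5.5 + 10 = 35
(Check: W+ + W- = 66 should equal n(n+1)/2 = 66.)
Step 4: Test statistic W = min(W+, W-) = 31.
Step 5: Ties in |d|, so use the tie-corrected normal approximation.
        E[W] = n(n+1)/4 = 11*12/4 = 33.
        Tie groups: |d|=2 (t=2), |d|=5 (t=2), |d|=6 (t=2), |d|=8 (t=3); sum(t^3 - t) = 42.
        Var[W] = n(n+1)(2n+1)/24 - sum(t^3-t)/48 = 3036/24 - 42/48 = 125.625.
        z = (W - E[W]) / sqrt(Var[W]) = (31 - 33) / 11.2083 = -0.1784.
        Two-sided p = 2*Phi(z) = 0.858378.
Step 6: alpha = 0.1. fail to reject H0.

W+ = 31, W- = 35, W = min = 31, p = 0.858378, fail to reject H0.


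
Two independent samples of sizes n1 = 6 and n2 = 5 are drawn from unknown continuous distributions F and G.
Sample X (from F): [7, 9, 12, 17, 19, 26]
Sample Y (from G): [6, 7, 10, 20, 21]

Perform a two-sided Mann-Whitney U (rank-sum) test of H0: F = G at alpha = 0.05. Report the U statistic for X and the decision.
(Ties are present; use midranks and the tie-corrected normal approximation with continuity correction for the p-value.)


Step 1: Combine and sort all 11 observations; assign midranks.
sorted (value, group): (6,Y), (7,X), (7,Y), (9,X), (10,Y), (12,X), (17,X), (19,X), (20,Y), (21,Y), (26,X)
ranks: 6->1, 7->2.5, 7->2.5, 9->4, 10->5, 12->6, 17->7, 19->8, 20->9, 21->10, 26->11
Step 2: Rank sum for X: R1 = 2.5 + 4 + 6 + 7 + 8 + 11 = 38.5.
Step 3: U_X = R1 - n1(n1+1)/2 = 38.5 - 6*7/2 = 38.5 - 21 = 17.5.
       U_Y = n1*n2 - U_X = 30 - 17.5 = 12.5.
Step 4: Ties are present, so use the tie-corrected normal approximation (with continuity correction) for the p-value.
Step 5: p-value = 0.714379; compare to alpha = 0.05. fail to reject H0.

U_X = 17.5, p = 0.714379, fail to reject H0 at alpha = 0.05.


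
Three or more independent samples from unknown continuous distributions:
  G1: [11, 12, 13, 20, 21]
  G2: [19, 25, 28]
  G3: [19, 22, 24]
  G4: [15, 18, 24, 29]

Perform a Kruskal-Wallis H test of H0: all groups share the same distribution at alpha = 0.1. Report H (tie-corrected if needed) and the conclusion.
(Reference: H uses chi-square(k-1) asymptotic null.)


Step 1: Combine all N = 15 observations and assign midranks.
sorted (value, group, rank): (11,G1,1), (12,G1,2), (13,G1,3), (15,G4,4), (18,G4,5), (19,G2,6.5), (19,G3,6.5), (20,G1,8), (21,G1,9), (22,G3,10), (24,G3,11.5), (24,G4,11.5), (25,G2,13), (28,G2,14), (29,G4,15)
Step 2: Sum ranks within each group.
R_1 = 23 (n_1 = 5)
R_2 = 33.5 (n_2 = 3)
R_3 = 28 (n_3 = 3)
R_4 = 35.5 (n_4 = 4)
Step 3: H = 12/(N(N+1)) * sum(R_i^2/n_i) - 3(N+1)
     = 12/(15*16) * (23^2/5 + 33.5^2/3 + 28^2/3 + 35.5^2/4) - 3*16
     = 0.050000 * 1056.28 - 48
     = 4.813958.
Step 4: Ties present; correction factor C = 1 - 12/(15^3 - 15) = 0.996429. Corrected H = 4.813958 / 0.996429 = 4.831213.
Step 5: Under H0, H ~ chi^2(3); p-value = 0.184582.
Step 6: alpha = 0.1. fail to reject H0.

H = 4.8312, df = 3, p = 0.184582, fail to reject H0.


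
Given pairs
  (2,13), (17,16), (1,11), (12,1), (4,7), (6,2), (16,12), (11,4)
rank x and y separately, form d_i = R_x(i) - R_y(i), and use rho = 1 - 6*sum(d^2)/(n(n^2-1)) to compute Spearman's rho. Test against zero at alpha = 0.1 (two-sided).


Step 1: Rank x and y separately (midranks; no ties here).
rank(x): 2->2, 17->8, 1->1, 12->6, 4->3, 6->4, 16->7, 11->5
rank(y): 13->7, 16->8, 11->5, 1->1, 7->4, 2->2, 12->6, 4->3
Step 2: d_i = R_x(i) - R_y(i); compute d_i^2.
  (2-7)^2=25, (8-8)^2=0, (1-5)^2=16, (6-1)^2=25, (3-4)^2=1, (4-2)^2=4, (7-6)^2=1, (5-3)^2=4
sum(d^2) = 76.
Step 3: rho = 1 - 6*76 / (8*(8^2 - 1)) = 1 - 456/504 = 0.095238.
Step 4: Under H0, t = rho * sqrt((n-2)/(1-rho^2)) = 0.2343 ~ t(6).
Step 5: Two-sided p-value from the t-distribution with 6 df = 0.822505.
Step 6: alpha = 0.1. fail to reject H0.

rho = 0.0952, p = 0.822505, fail to reject H0 at alpha = 0.1.


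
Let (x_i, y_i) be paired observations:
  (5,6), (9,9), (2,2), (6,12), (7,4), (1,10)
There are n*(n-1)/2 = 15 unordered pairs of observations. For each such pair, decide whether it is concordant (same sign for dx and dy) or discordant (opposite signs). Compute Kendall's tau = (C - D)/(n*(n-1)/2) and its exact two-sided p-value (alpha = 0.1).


Step 1: Enumerate the 15 unordered pairs (i,j) with i<j and classify each by sign(x_j-x_i) * sign(y_j-y_i).
  (1,2):dx=+4,dy=+3->C; (1,3):dx=-3,dy=-4->C; (1,4):dx=+1,dy=+6->C; (1,5):dx=+2,dy=-2->D
  (1,6):dx=-4,dy=+4->D; (2,3):dx=-7,dy=-7->C; (2,4):dx=-3,dy=+3->D; (2,5):dx=-2,dy=-5->C
  (2,6):dx=-8,dy=+1->D; (3,4):dx=+4,dy=+10->C; (3,5):dx=+5,dy=+2->C; (3,6):dx=-1,dy=+8->D
  (4,5):dx=+1,dy=-8->D; (4,6):dx=-5,dy=-2->C; (5,6):dx=-6,dy=+6->D
Step 2: C = 8, D = 7, total pairs = 15.
Step 3: tau = (C - D)/(n(n-1)/2) = (8 - 7)/15 = 0.066667.
Step 4: Exact two-sided p-value (enumerate n! = 720 permutations of y under H0): p = 1.000000.
Step 5: alpha = 0.1. fail to reject H0.

tau_b = 0.0667 (C=8, D=7), p = 1.000000, fail to reject H0.


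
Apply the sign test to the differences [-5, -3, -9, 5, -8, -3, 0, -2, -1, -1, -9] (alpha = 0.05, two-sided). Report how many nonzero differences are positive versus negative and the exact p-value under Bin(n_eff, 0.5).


Step 1: Discard zero differences. Original n = 11; n_eff = number of nonzero differences = 10.
Nonzero differences (with sign): -5, -3, -9, +5, -8, -3, -2, -1, -1, -9
Step 2: Count signs: positive = 1, negative = 9.
Step 3: Under H0: P(positive) = 0.5, so the number of positives S ~ Bin(10, 0.5).
Step 4: Two-sided exact p-value = sum of Bin(10,0.5) probabilities at or below the observed probability = 0.021484.
Step 5: alpha = 0.05. reject H0.

n_eff = 10, pos = 1, neg = 9, p = 0.021484, reject H0.


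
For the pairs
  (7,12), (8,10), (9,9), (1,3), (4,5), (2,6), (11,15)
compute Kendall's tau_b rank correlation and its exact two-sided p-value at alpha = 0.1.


Step 1: Enumerate the 21 unordered pairs (i,j) with i<j and classify each by sign(x_j-x_i) * sign(y_j-y_i).
  (1,2):dx=+1,dy=-2->D; (1,3):dx=+2,dy=-3->D; (1,4):dx=-6,dy=-9->C; (1,5):dx=-3,dy=-7->C
  (1,6):dx=-5,dy=-6->C; (1,7):dx=+4,dy=+3->C; (2,3):dx=+1,dy=-1->D; (2,4):dx=-7,dy=-7->C
  (2,5):dx=-4,dy=-5->C; (2,6):dx=-6,dy=-4->C; (2,7):dx=+3,dy=+5->C; (3,4):dx=-8,dy=-6->C
  (3,5):dx=-5,dy=-4->C; (3,6):dx=-7,dy=-3->C; (3,7):dx=+2,dy=+6->C; (4,5):dx=+3,dy=+2->C
  (4,6):dx=+1,dy=+3->C; (4,7):dx=+10,dy=+12->C; (5,6):dx=-2,dy=+1->D; (5,7):dx=+7,dy=+10->C
  (6,7):dx=+9,dy=+9->C
Step 2: C = 17, D = 4, total pairs = 21.
Step 3: tau = (C - D)/(n(n-1)/2) = (17 - 4)/21 = 0.619048.
Step 4: Exact two-sided p-value (enumerate n! = 5040 permutations of y under H0): p = 0.069048.
Step 5: alpha = 0.1. reject H0.

tau_b = 0.6190 (C=17, D=4), p = 0.069048, reject H0.


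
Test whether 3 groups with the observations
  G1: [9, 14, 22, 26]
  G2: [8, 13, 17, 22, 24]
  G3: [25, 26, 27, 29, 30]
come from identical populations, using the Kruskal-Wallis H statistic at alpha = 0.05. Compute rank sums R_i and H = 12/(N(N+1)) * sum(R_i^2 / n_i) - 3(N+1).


Step 1: Combine all N = 14 observations and assign midranks.
sorted (value, group, rank): (8,G2,1), (9,G1,2), (13,G2,3), (14,G1,4), (17,G2,5), (22,G1,6.5), (22,G2,6.5), (24,G2,8), (25,G3,9), (26,G1,10.5), (26,G3,10.5), (27,G3,12), (29,G3,13), (30,G3,14)
Step 2: Sum ranks within each group.
R_1 = 23 (n_1 = 4)
R_2 = 23.5 (n_2 = 5)
R_3 = 58.5 (n_3 = 5)
Step 3: H = 12/(N(N+1)) * sum(R_i^2/n_i) - 3(N+1)
     = 12/(14*15) * (23^2/4 + 23.5^2/5 + 58.5^2/5) - 3*15
     = 0.057143 * 927.15 - 45
     = 7.980000.
Step 4: Ties present; correction factor C = 1 - 12/(14^3 - 14) = 0.995604. Corrected H = 7.980000 / 0.995604 = 8.015232.
Step 5: Under H0, H ~ chi^2(2); p-value = 0.018177.
Step 6: alpha = 0.05. reject H0.

H = 8.0152, df = 2, p = 0.018177, reject H0.


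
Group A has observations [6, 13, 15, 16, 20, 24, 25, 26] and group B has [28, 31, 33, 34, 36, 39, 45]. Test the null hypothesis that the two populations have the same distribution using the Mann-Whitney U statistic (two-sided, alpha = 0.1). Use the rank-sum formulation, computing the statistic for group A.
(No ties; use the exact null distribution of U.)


Step 1: Combine and sort all 15 observations; assign midranks.
sorted (value, group): (6,X), (13,X), (15,X), (16,X), (20,X), (24,X), (25,X), (26,X), (28,Y), (31,Y), (33,Y), (34,Y), (36,Y), (39,Y), (45,Y)
ranks: 6->1, 13->2, 15->3, 16->4, 20->5, 24->6, 25->7, 26->8, 28->9, 31->10, 33->11, 34->12, 36->13, 39->14, 45->15
Step 2: Rank sum for X: R1 = 1 + 2 + 3 + 4 + 5 + 6 + 7 + 8 = 36.
Step 3: U_X = R1 - n1(n1+1)/2 = 36 - 8*9/2 = 36 - 36 = 0.
       U_Y = n1*n2 - U_X = 56 - 0 = 56.
Step 4: No ties, so the exact null distribution of U (based on enumerating the C(15,8) = 6435 equally likely rank assignments) gives the two-sided p-value.
Step 5: p-value = 0.000311; compare to alpha = 0.1. reject H0.

U_X = 0, p = 0.000311, reject H0 at alpha = 0.1.


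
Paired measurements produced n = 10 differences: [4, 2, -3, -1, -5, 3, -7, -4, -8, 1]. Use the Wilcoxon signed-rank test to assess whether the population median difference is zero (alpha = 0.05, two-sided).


Step 1: Drop any zero differences (none here) and take |d_i|.
|d| = [4, 2, 3, 1, 5, 3, 7, 4, 8, 1]
Step 2: Midrank |d_i| (ties get averaged ranks).
ranks: |4|->6.5, |2|->3, |3|->4.5, |1|->1.5, |5|->8, |3|->4.5, |7|->9, |4|->6.5, |8|->10, |1|->1.5
Step 3: Attach original signs; sum ranks with positive sign and with negative sign.
W+ = 6.5 + 3 + 4.5 + 1.5 = 15.5
W- = 4.5 + 1.5 + 8 + 9 + 6.5 + 10 = 39.5
(Check: W+ + W- = 55 should equal n(n+1)/2 = 55.)
Step 4: Test statistic W = min(W+, W-) = 15.5.
Step 5: Ties in |d|, so use the tie-corrected normal approximation.
        E[W] = n(n+1)/4 = 10*11/4 = 27.5.
        Tie groups: |d|=1 (t=2), |d|=3 (t=2), |d|=4 (t=2); sum(t^3 - t) = 18.
        Var[W] = n(n+1)(2n+1)/24 - sum(t^3-t)/48 = 2310/24 - 18/48 = 95.875.
        z = (W - E[W]) / sqrt(Var[W]) = (15.5 - 27.5) / 9.7916 = -1.2255.
        Two-sided p = 2*Phi(z) = 0.220371.
Step 6: alpha = 0.05. fail to reject H0.

W+ = 15.5, W- = 39.5, W = min = 15.5, p = 0.220371, fail to reject H0.


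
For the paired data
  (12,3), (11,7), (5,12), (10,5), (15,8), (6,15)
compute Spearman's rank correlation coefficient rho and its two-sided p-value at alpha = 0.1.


Step 1: Rank x and y separately (midranks; no ties here).
rank(x): 12->5, 11->4, 5->1, 10->3, 15->6, 6->2
rank(y): 3->1, 7->3, 12->5, 5->2, 8->4, 15->6
Step 2: d_i = R_x(i) - R_y(i); compute d_i^2.
  (5-1)^2=16, (4-3)^2=1, (1-5)^2=16, (3-2)^2=1, (6-4)^2=4, (2-6)^2=16
sum(d^2) = 54.
Step 3: rho = 1 - 6*54 / (6*(6^2 - 1)) = 1 - 324/210 = -0.542857.
Step 4: Under H0, t = rho * sqrt((n-2)/(1-rho^2)) = -1.2928 ~ t(4).
Step 5: Two-sided p-value from the t-distribution with 4 df = 0.265703.
Step 6: alpha = 0.1. fail to reject H0.

rho = -0.5429, p = 0.265703, fail to reject H0 at alpha = 0.1.


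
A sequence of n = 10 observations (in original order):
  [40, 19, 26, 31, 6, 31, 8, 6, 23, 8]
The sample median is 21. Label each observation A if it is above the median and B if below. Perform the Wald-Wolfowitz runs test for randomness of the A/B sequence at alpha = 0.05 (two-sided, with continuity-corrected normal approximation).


Step 1: Compute median = 21; label A = above, B = below.
Labels in order: ABAABABBAB  (n_A = 5, n_B = 5)
Step 2: Count runs R = 8.
Step 3: Under H0 (random ordering), E[R] = 2*n_A*n_B/(n_A+n_B) + 1 = 2*5*5/10 + 1 = 6.0000.
        Var[R] = 2*n_A*n_B*(2*n_A*n_B - n_A - n_B) / ((n_A+n_B)^2 * (n_A+n_B-1)) = 2000/900 = 2.2222.
        SD[R] = 1.4907.
Step 4: Continuity-corrected z = (R - 0.5 - E[R]) / SD[R] = (8 - 0.5 - 6.0000) / 1.4907 = 1.0062.
Step 5: Two-sided p-value via normal approximation = 2*(1 - Phi(|z|)) = 0.314305.
Step 6: alpha = 0.05. fail to reject H0.

R = 8, z = 1.0062, p = 0.314305, fail to reject H0.


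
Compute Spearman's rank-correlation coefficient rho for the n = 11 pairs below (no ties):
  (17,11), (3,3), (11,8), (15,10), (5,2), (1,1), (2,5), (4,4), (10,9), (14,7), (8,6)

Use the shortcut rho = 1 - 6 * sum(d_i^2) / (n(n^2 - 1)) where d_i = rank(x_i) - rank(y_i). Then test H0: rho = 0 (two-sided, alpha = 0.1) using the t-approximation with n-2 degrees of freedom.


Step 1: Rank x and y separately (midranks; no ties here).
rank(x): 17->11, 3->3, 11->8, 15->10, 5->5, 1->1, 2->2, 4->4, 10->7, 14->9, 8->6
rank(y): 11->11, 3->3, 8->8, 10->10, 2->2, 1->1, 5->5, 4->4, 9->9, 7->7, 6->6
Step 2: d_i = R_x(i) - R_y(i); compute d_i^2.
  (11-11)^2=0, (3-3)^2=0, (8-8)^2=0, (10-10)^2=0, (5-2)^2=9, (1-1)^2=0, (2-5)^2=9, (4-4)^2=0, (7-9)^2=4, (9-7)^2=4, (6-6)^2=0
sum(d^2) = 26.
Step 3: rho = 1 - 6*26 / (11*(11^2 - 1)) = 1 - 156/1320 = 0.881818.
Step 4: Under H0, t = rho * sqrt((n-2)/(1-rho^2)) = 5.6097 ~ t(9).
Step 5: Two-sided p-value from the t-distribution with 9 df = 0.000330.
Step 6: alpha = 0.1. reject H0.

rho = 0.8818, p = 0.000330, reject H0 at alpha = 0.1.


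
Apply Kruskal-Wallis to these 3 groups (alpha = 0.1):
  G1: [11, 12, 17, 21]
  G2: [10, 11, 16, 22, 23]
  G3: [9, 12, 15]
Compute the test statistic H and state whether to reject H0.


Step 1: Combine all N = 12 observations and assign midranks.
sorted (value, group, rank): (9,G3,1), (10,G2,2), (11,G1,3.5), (11,G2,3.5), (12,G1,5.5), (12,G3,5.5), (15,G3,7), (16,G2,8), (17,G1,9), (21,G1,10), (22,G2,11), (23,G2,12)
Step 2: Sum ranks within each group.
R_1 = 28 (n_1 = 4)
R_2 = 36.5 (n_2 = 5)
R_3 = 13.5 (n_3 = 3)
Step 3: H = 12/(N(N+1)) * sum(R_i^2/n_i) - 3(N+1)
     = 12/(12*13) * (28^2/4 + 36.5^2/5 + 13.5^2/3) - 3*13
     = 0.076923 * 523.2 - 39
     = 1.246154.
Step 4: Ties present; correction factor C = 1 - 12/(12^3 - 12) = 0.993007. Corrected H = 1.246154 / 0.993007 = 1.254930.
Step 5: Under H0, H ~ chi^2(2); p-value = 0.533944.
Step 6: alpha = 0.1. fail to reject H0.

H = 1.2549, df = 2, p = 0.533944, fail to reject H0.


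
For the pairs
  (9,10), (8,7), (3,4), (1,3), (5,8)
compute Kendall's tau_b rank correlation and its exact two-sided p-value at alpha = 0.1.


Step 1: Enumerate the 10 unordered pairs (i,j) with i<j and classify each by sign(x_j-x_i) * sign(y_j-y_i).
  (1,2):dx=-1,dy=-3->C; (1,3):dx=-6,dy=-6->C; (1,4):dx=-8,dy=-7->C; (1,5):dx=-4,dy=-2->C
  (2,3):dx=-5,dy=-3->C; (2,4):dx=-7,dy=-4->C; (2,5):dx=-3,dy=+1->D; (3,4):dx=-2,dy=-1->C
  (3,5):dx=+2,dy=+4->C; (4,5):dx=+4,dy=+5->C
Step 2: C = 9, D = 1, total pairs = 10.
Step 3: tau = (C - D)/(n(n-1)/2) = (9 - 1)/10 = 0.800000.
Step 4: Exact two-sided p-value (enumerate n! = 120 permutations of y under H0): p = 0.083333.
Step 5: alpha = 0.1. reject H0.

tau_b = 0.8000 (C=9, D=1), p = 0.083333, reject H0.


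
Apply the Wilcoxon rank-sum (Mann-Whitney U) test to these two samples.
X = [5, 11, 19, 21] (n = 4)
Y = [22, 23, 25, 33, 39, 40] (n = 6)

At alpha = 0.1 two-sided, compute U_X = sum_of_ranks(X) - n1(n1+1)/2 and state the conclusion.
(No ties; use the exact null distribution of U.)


Step 1: Combine and sort all 10 observations; assign midranks.
sorted (value, group): (5,X), (11,X), (19,X), (21,X), (22,Y), (23,Y), (25,Y), (33,Y), (39,Y), (40,Y)
ranks: 5->1, 11->2, 19->3, 21->4, 22->5, 23->6, 25->7, 33->8, 39->9, 40->10
Step 2: Rank sum for X: R1 = 1 + 2 + 3 + 4 = 10.
Step 3: U_X = R1 - n1(n1+1)/2 = 10 - 4*5/2 = 10 - 10 = 0.
       U_Y = n1*n2 - U_X = 24 - 0 = 24.
Step 4: No ties, so the exact null distribution of U (based on enumerating the C(10,4) = 210 equally likely rank assignments) gives the two-sided p-value.
Step 5: p-value = 0.009524; compare to alpha = 0.1. reject H0.

U_X = 0, p = 0.009524, reject H0 at alpha = 0.1.


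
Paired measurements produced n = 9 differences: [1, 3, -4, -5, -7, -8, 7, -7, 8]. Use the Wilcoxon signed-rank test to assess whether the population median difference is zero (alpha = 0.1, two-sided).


Step 1: Drop any zero differences (none here) and take |d_i|.
|d| = [1, 3, 4, 5, 7, 8, 7, 7, 8]
Step 2: Midrank |d_i| (ties get averaged ranks).
ranks: |1|->1, |3|->2, |4|->3, |5|->4, |7|->6, |8|->8.5, |7|->6, |7|->6, |8|->8.5
Step 3: Attach original signs; sum ranks with positive sign and with negative sign.
W+ = 1 + 2 + 6 + 8.5 = 17.5
W- = 3 + 4 + 6 + 8.5 + 6 = 27.5
(Check: W+ + W- = 45 should equal n(n+1)/2 = 45.)
Step 4: Test statistic W = min(W+, W-) = 17.5.
Step 5: Ties in |d|, so use the tie-corrected normal approximation.
        E[W] = n(n+1)/4 = 9*10/4 = 22.5.
        Tie groups: |d|=7 (t=3), |d|=8 (t=2); sum(t^3 - t) = 30.
        Var[W] = n(n+1)(2n+1)/24 - sum(t^3-t)/48 = 1710/24 - 30/48 = 70.625.
        z = (W - E[W]) / sqrt(Var[W]) = (17.5 - 22.5) / 8.4039 = -0.5950.
        Two-sided p = 2*Phi(z) = 0.551867.
Step 6: alpha = 0.1. fail to reject H0.

W+ = 17.5, W- = 27.5, W = min = 17.5, p = 0.551867, fail to reject H0.


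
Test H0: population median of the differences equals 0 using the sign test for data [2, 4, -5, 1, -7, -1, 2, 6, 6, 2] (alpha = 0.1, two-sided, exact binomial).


Step 1: Discard zero differences. Original n = 10; n_eff = number of nonzero differences = 10.
Nonzero differences (with sign): +2, +4, -5, +1, -7, -1, +2, +6, +6, +2
Step 2: Count signs: positive = 7, negative = 3.
Step 3: Under H0: P(positive) = 0.5, so the number of positives S ~ Bin(10, 0.5).
Step 4: Two-sided exact p-value = sum of Bin(10,0.5) probabilities at or below the observed probability = 0.343750.
Step 5: alpha = 0.1. fail to reject H0.

n_eff = 10, pos = 7, neg = 3, p = 0.343750, fail to reject H0.


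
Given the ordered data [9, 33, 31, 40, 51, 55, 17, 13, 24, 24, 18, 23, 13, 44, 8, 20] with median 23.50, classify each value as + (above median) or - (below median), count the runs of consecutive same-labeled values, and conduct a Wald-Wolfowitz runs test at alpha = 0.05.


Step 1: Compute median = 23.50; label A = above, B = below.
Labels in order: BAAAAABBAABBBABB  (n_A = 8, n_B = 8)
Step 2: Count runs R = 7.
Step 3: Under H0 (random ordering), E[R] = 2*n_A*n_B/(n_A+n_B) + 1 = 2*8*8/16 + 1 = 9.0000.
        Var[R] = 2*n_A*n_B*(2*n_A*n_B - n_A - n_B) / ((n_A+n_B)^2 * (n_A+n_B-1)) = 14336/3840 = 3.7333.
        SD[R] = 1.9322.
Step 4: Continuity-corrected z = (R + 0.5 - E[R]) / SD[R] = (7 + 0.5 - 9.0000) / 1.9322 = -0.7763.
Step 5: Two-sided p-value via normal approximation = 2*(1 - Phi(|z|)) = 0.437558.
Step 6: alpha = 0.05. fail to reject H0.

R = 7, z = -0.7763, p = 0.437558, fail to reject H0.


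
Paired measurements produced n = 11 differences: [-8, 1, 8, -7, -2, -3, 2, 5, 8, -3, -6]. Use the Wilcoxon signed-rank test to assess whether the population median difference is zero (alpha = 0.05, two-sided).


Step 1: Drop any zero differences (none here) and take |d_i|.
|d| = [8, 1, 8, 7, 2, 3, 2, 5, 8, 3, 6]
Step 2: Midrank |d_i| (ties get averaged ranks).
ranks: |8|->10, |1|->1, |8|->10, |7|->8, |2|->2.5, |3|->4.5, |2|->2.5, |5|->6, |8|->10, |3|->4.5, |6|->7
Step 3: Attach original signs; sum ranks with positive sign and with negative sign.
W+ = 1 + 10 + 2.5 + 6 + 10 = 29.5
W- = 10 + 8 + 2.5 + 4.5 + 4.5 + 7 = 36.5
(Check: W+ + W- = 66 should equal n(n+1)/2 = 66.)
Step 4: Test statistic W = min(W+, W-) = 29.5.
Step 5: Ties in |d|, so use the tie-corrected normal approximation.
        E[W] = n(n+1)/4 = 11*12/4 = 33.
        Tie groups: |d|=2 (t=2), |d|=3 (t=2), |d|=8 (t=3); sum(t^3 - t) = 36.
        Var[W] = n(n+1)(2n+1)/24 - sum(t^3-t)/48 = 3036/24 - 36/48 = 125.75.
        z = (W - E[W]) / sqrt(Var[W]) = (29.5 - 33) / 11.2138 = -0.3121.
        Two-sided p = 2*Phi(z) = 0.754953.
Step 6: alpha = 0.05. fail to reject H0.

W+ = 29.5, W- = 36.5, W = min = 29.5, p = 0.754953, fail to reject H0.


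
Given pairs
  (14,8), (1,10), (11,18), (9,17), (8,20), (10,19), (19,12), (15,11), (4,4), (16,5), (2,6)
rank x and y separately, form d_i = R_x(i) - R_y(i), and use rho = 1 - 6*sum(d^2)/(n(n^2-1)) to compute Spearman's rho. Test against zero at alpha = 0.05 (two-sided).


Step 1: Rank x and y separately (midranks; no ties here).
rank(x): 14->8, 1->1, 11->7, 9->5, 8->4, 10->6, 19->11, 15->9, 4->3, 16->10, 2->2
rank(y): 8->4, 10->5, 18->9, 17->8, 20->11, 19->10, 12->7, 11->6, 4->1, 5->2, 6->3
Step 2: d_i = R_x(i) - R_y(i); compute d_i^2.
  (8-4)^2=16, (1-5)^2=16, (7-9)^2=4, (5-8)^2=9, (4-11)^2=49, (6-10)^2=16, (11-7)^2=16, (9-6)^2=9, (3-1)^2=4, (10-2)^2=64, (2-3)^2=1
sum(d^2) = 204.
Step 3: rho = 1 - 6*204 / (11*(11^2 - 1)) = 1 - 1224/1320 = 0.072727.
Step 4: Under H0, t = rho * sqrt((n-2)/(1-rho^2)) = 0.2188 ~ t(9).
Step 5: Two-sided p-value from the t-distribution with 9 df = 0.831716.
Step 6: alpha = 0.05. fail to reject H0.

rho = 0.0727, p = 0.831716, fail to reject H0 at alpha = 0.05.


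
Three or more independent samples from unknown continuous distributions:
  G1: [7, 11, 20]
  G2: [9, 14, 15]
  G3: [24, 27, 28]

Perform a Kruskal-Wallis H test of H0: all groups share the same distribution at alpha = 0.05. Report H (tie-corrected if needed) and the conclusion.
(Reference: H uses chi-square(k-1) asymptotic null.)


Step 1: Combine all N = 9 observations and assign midranks.
sorted (value, group, rank): (7,G1,1), (9,G2,2), (11,G1,3), (14,G2,4), (15,G2,5), (20,G1,6), (24,G3,7), (27,G3,8), (28,G3,9)
Step 2: Sum ranks within each group.
R_1 = 10 (n_1 = 3)
R_2 = 11 (n_2 = 3)
R_3 = 24 (n_3 = 3)
Step 3: H = 12/(N(N+1)) * sum(R_i^2/n_i) - 3(N+1)
     = 12/(9*10) * (10^2/3 + 11^2/3 + 24^2/3) - 3*10
     = 0.133333 * 265.667 - 30
     = 5.422222.
Step 4: No ties, so H is used without correction.
Step 5: Under H0, H ~ chi^2(2); p-value = 0.066463.
Step 6: alpha = 0.05. fail to reject H0.

H = 5.4222, df = 2, p = 0.066463, fail to reject H0.


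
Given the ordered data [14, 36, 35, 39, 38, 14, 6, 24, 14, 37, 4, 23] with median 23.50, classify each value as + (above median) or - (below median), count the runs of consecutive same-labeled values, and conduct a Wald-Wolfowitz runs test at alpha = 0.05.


Step 1: Compute median = 23.50; label A = above, B = below.
Labels in order: BAAAABBABABB  (n_A = 6, n_B = 6)
Step 2: Count runs R = 7.
Step 3: Under H0 (random ordering), E[R] = 2*n_A*n_B/(n_A+n_B) + 1 = 2*6*6/12 + 1 = 7.0000.
        Var[R] = 2*n_A*n_B*(2*n_A*n_B - n_A - n_B) / ((n_A+n_B)^2 * (n_A+n_B-1)) = 4320/1584 = 2.7273.
        SD[R] = 1.6514.
Step 4: R = E[R], so z = 0 with no continuity correction.
Step 5: Two-sided p-value via normal approximation = 2*(1 - Phi(|z|)) = 1.000000.
Step 6: alpha = 0.05. fail to reject H0.

R = 7, z = 0.0000, p = 1.000000, fail to reject H0.


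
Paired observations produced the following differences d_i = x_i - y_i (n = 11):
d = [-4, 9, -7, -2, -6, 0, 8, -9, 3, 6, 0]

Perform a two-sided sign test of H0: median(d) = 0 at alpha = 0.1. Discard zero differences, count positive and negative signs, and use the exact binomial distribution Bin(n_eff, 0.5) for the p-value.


Step 1: Discard zero differences. Original n = 11; n_eff = number of nonzero differences = 9.
Nonzero differences (with sign): -4, +9, -7, -2, -6, +8, -9, +3, +6
Step 2: Count signs: positive = 4, negative = 5.
Step 3: Under H0: P(positive) = 0.5, so the number of positives S ~ Bin(9, 0.5).
Step 4: Two-sided exact p-value = sum of Bin(9,0.5) probabilities at or below the observed probability = 1.000000.
Step 5: alpha = 0.1. fail to reject H0.

n_eff = 9, pos = 4, neg = 5, p = 1.000000, fail to reject H0.


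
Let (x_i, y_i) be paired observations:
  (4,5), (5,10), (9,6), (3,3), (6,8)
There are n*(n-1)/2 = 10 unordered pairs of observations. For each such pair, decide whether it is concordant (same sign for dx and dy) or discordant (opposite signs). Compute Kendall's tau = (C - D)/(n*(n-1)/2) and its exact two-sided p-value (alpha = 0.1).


Step 1: Enumerate the 10 unordered pairs (i,j) with i<j and classify each by sign(x_j-x_i) * sign(y_j-y_i).
  (1,2):dx=+1,dy=+5->C; (1,3):dx=+5,dy=+1->C; (1,4):dx=-1,dy=-2->C; (1,5):dx=+2,dy=+3->C
  (2,3):dx=+4,dy=-4->D; (2,4):dx=-2,dy=-7->C; (2,5):dx=+1,dy=-2->D; (3,4):dx=-6,dy=-3->C
  (3,5):dx=-3,dy=+2->D; (4,5):dx=+3,dy=+5->C
Step 2: C = 7, D = 3, total pairs = 10.
Step 3: tau = (C - D)/(n(n-1)/2) = (7 - 3)/10 = 0.400000.
Step 4: Exact two-sided p-value (enumerate n! = 120 permutations of y under H0): p = 0.483333.
Step 5: alpha = 0.1. fail to reject H0.

tau_b = 0.4000 (C=7, D=3), p = 0.483333, fail to reject H0.


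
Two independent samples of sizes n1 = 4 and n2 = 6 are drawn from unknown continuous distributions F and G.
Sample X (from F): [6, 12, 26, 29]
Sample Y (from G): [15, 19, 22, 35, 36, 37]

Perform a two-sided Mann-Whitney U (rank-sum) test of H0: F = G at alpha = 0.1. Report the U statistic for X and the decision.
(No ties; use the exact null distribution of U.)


Step 1: Combine and sort all 10 observations; assign midranks.
sorted (value, group): (6,X), (12,X), (15,Y), (19,Y), (22,Y), (26,X), (29,X), (35,Y), (36,Y), (37,Y)
ranks: 6->1, 12->2, 15->3, 19->4, 22->5, 26->6, 29->7, 35->8, 36->9, 37->10
Step 2: Rank sum for X: R1 = 1 + 2 + 6 + 7 = 16.
Step 3: U_X = R1 - n1(n1+1)/2 = 16 - 4*5/2 = 16 - 10 = 6.
       U_Y = n1*n2 - U_X = 24 - 6 = 18.
Step 4: No ties, so the exact null distribution of U (based on enumerating the C(10,4) = 210 equally likely rank assignments) gives the two-sided p-value.
Step 5: p-value = 0.257143; compare to alpha = 0.1. fail to reject H0.

U_X = 6, p = 0.257143, fail to reject H0 at alpha = 0.1.


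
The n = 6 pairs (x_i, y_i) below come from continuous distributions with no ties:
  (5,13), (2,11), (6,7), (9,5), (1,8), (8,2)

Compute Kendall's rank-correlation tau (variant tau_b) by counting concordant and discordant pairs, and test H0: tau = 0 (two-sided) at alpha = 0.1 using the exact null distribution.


Step 1: Enumerate the 15 unordered pairs (i,j) with i<j and classify each by sign(x_j-x_i) * sign(y_j-y_i).
  (1,2):dx=-3,dy=-2->C; (1,3):dx=+1,dy=-6->D; (1,4):dx=+4,dy=-8->D; (1,5):dx=-4,dy=-5->C
  (1,6):dx=+3,dy=-11->D; (2,3):dx=+4,dy=-4->D; (2,4):dx=+7,dy=-6->D; (2,5):dx=-1,dy=-3->C
  (2,6):dx=+6,dy=-9->D; (3,4):dx=+3,dy=-2->D; (3,5):dx=-5,dy=+1->D; (3,6):dx=+2,dy=-5->D
  (4,5):dx=-8,dy=+3->D; (4,6):dx=-1,dy=-3->C; (5,6):dx=+7,dy=-6->D
Step 2: C = 4, D = 11, total pairs = 15.
Step 3: tau = (C - D)/(n(n-1)/2) = (4 - 11)/15 = -0.466667.
Step 4: Exact two-sided p-value (enumerate n! = 720 permutations of y under H0): p = 0.272222.
Step 5: alpha = 0.1. fail to reject H0.

tau_b = -0.4667 (C=4, D=11), p = 0.272222, fail to reject H0.


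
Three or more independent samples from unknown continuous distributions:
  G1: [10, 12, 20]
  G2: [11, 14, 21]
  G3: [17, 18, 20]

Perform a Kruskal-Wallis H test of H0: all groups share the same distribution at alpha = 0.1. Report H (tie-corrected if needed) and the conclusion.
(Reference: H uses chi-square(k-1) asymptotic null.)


Step 1: Combine all N = 9 observations and assign midranks.
sorted (value, group, rank): (10,G1,1), (11,G2,2), (12,G1,3), (14,G2,4), (17,G3,5), (18,G3,6), (20,G1,7.5), (20,G3,7.5), (21,G2,9)
Step 2: Sum ranks within each group.
R_1 = 11.5 (n_1 = 3)
R_2 = 15 (n_2 = 3)
R_3 = 18.5 (n_3 = 3)
Step 3: H = 12/(N(N+1)) * sum(R_i^2/n_i) - 3(N+1)
     = 12/(9*10) * (11.5^2/3 + 15^2/3 + 18.5^2/3) - 3*10
     = 0.133333 * 233.167 - 30
     = 1.088889.
Step 4: Ties present; correction factor C = 1 - 6/(9^3 - 9) = 0.991667. Corrected H = 1.088889 / 0.991667 = 1.098039.
Step 5: Under H0, H ~ chi^2(2); p-value = 0.577516.
Step 6: alpha = 0.1. fail to reject H0.

H = 1.0980, df = 2, p = 0.577516, fail to reject H0.


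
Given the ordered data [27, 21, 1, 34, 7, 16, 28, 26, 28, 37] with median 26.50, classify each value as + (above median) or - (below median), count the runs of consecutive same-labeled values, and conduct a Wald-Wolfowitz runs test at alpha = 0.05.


Step 1: Compute median = 26.50; label A = above, B = below.
Labels in order: ABBABBABAA  (n_A = 5, n_B = 5)
Step 2: Count runs R = 7.
Step 3: Under H0 (random ordering), E[R] = 2*n_A*n_B/(n_A+n_B) + 1 = 2*5*5/10 + 1 = 6.0000.
        Var[R] = 2*n_A*n_B*(2*n_A*n_B - n_A - n_B) / ((n_A+n_B)^2 * (n_A+n_B-1)) = 2000/900 = 2.2222.
        SD[R] = 1.4907.
Step 4: Continuity-corrected z = (R - 0.5 - E[R]) / SD[R] = (7 - 0.5 - 6.0000) / 1.4907 = 0.3354.
Step 5: Two-sided p-value via normal approximation = 2*(1 - Phi(|z|)) = 0.737316.
Step 6: alpha = 0.05. fail to reject H0.

R = 7, z = 0.3354, p = 0.737316, fail to reject H0.


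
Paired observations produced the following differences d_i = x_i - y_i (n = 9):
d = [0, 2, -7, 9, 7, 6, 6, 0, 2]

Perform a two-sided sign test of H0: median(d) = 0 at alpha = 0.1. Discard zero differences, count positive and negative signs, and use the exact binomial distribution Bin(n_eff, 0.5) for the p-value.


Step 1: Discard zero differences. Original n = 9; n_eff = number of nonzero differences = 7.
Nonzero differences (with sign): +2, -7, +9, +7, +6, +6, +2
Step 2: Count signs: positive = 6, negative = 1.
Step 3: Under H0: P(positive) = 0.5, so the number of positives S ~ Bin(7, 0.5).
Step 4: Two-sided exact p-value = sum of Bin(7,0.5) probabilities at or below the observed probability = 0.125000.
Step 5: alpha = 0.1. fail to reject H0.

n_eff = 7, pos = 6, neg = 1, p = 0.125000, fail to reject H0.


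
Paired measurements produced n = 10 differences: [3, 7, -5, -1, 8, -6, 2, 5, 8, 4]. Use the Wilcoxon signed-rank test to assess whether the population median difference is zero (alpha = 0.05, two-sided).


Step 1: Drop any zero differences (none here) and take |d_i|.
|d| = [3, 7, 5, 1, 8, 6, 2, 5, 8, 4]
Step 2: Midrank |d_i| (ties get averaged ranks).
ranks: |3|->3, |7|->8, |5|->5.5, |1|->1, |8|->9.5, |6|->7, |2|->2, |5|->5.5, |8|->9.5, |4|->4
Step 3: Attach original signs; sum ranks with positive sign and with negative sign.
W+ = 3 + 8 + 9.5 + 2 + 5.5 + 9.5 + 4 = 41.5
W- = 5.5 + 1 + 7 = 13.5
(Check: W+ + W- = 55 should equal n(n+1)/2 = 55.)
Step 4: Test statistic W = min(W+, W-) = 13.5.
Step 5: Ties in |d|, so use the tie-corrected normal approximation.
        E[W] = n(n+1)/4 = 10*11/4 = 27.5.
        Tie groups: |d|=5 (t=2), |d|=8 (t=2); sum(t^3 - t) = 12.
        Var[W] = n(n+1)(2n+1)/24 - sum(t^3-t)/48 = 2310/24 - 12/48 = 96.
        z = (W - E[W]) / sqrt(Var[W]) = (13.5 - 27.5) / 9.7980 = -1.4289.
        Two-sided p = 2*Phi(z) = 0.153042.
Step 6: alpha = 0.05. fail to reject H0.

W+ = 41.5, W- = 13.5, W = min = 13.5, p = 0.153042, fail to reject H0.


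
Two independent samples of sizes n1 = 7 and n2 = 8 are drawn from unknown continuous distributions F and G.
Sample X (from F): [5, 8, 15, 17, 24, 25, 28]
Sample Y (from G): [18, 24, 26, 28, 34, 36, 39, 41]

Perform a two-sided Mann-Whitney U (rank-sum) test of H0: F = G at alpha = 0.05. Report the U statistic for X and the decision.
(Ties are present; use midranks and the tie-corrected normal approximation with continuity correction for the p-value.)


Step 1: Combine and sort all 15 observations; assign midranks.
sorted (value, group): (5,X), (8,X), (15,X), (17,X), (18,Y), (24,X), (24,Y), (25,X), (26,Y), (28,X), (28,Y), (34,Y), (36,Y), (39,Y), (41,Y)
ranks: 5->1, 8->2, 15->3, 17->4, 18->5, 24->6.5, 24->6.5, 25->8, 26->9, 28->10.5, 28->10.5, 34->12, 36->13, 39->14, 41->15
Step 2: Rank sum for X: R1 = 1 + 2 + 3 + 4 + 6.5 + 8 + 10.5 = 35.
Step 3: U_X = R1 - n1(n1+1)/2 = 35 - 7*8/2 = 35 - 28 = 7.
       U_Y = n1*n2 - U_X = 56 - 7 = 49.
Step 4: Ties are present, so use the tie-corrected normal approximation (with continuity correction) for the p-value.
Step 5: p-value = 0.017470; compare to alpha = 0.05. reject H0.

U_X = 7, p = 0.017470, reject H0 at alpha = 0.05.


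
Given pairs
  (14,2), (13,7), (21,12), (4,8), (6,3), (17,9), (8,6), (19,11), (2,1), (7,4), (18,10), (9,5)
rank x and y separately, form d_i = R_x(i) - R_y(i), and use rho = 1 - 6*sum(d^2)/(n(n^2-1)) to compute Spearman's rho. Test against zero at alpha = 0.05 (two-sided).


Step 1: Rank x and y separately (midranks; no ties here).
rank(x): 14->8, 13->7, 21->12, 4->2, 6->3, 17->9, 8->5, 19->11, 2->1, 7->4, 18->10, 9->6
rank(y): 2->2, 7->7, 12->12, 8->8, 3->3, 9->9, 6->6, 11->11, 1->1, 4->4, 10->10, 5->5
Step 2: d_i = R_x(i) - R_y(i); compute d_i^2.
  (8-2)^2=36, (7-7)^2=0, (12-12)^2=0, (2-8)^2=36, (3-3)^2=0, (9-9)^2=0, (5-6)^2=1, (11-11)^2=0, (1-1)^2=0, (4-4)^2=0, (10-10)^2=0, (6-5)^2=1
sum(d^2) = 74.
Step 3: rho = 1 - 6*74 / (12*(12^2 - 1)) = 1 - 444/1716 = 0.741259.
Step 4: Under H0, t = rho * sqrt((n-2)/(1-rho^2)) = 3.4923 ~ t(10).
Step 5: Two-sided p-value from the t-distribution with 10 df = 0.005801.
Step 6: alpha = 0.05. reject H0.

rho = 0.7413, p = 0.005801, reject H0 at alpha = 0.05.
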